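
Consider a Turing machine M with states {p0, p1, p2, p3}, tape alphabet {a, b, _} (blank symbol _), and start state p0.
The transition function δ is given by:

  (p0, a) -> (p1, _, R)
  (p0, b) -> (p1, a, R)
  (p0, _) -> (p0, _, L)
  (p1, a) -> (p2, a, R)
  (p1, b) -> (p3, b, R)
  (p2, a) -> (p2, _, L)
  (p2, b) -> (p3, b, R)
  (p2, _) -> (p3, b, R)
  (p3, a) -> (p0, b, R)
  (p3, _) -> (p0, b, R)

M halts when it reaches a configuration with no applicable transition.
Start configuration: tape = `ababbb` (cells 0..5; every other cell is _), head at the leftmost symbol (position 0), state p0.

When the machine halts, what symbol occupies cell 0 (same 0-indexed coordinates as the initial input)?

_

state=p0 head=0 tape=[a]babbb   (p0,a)→(p1,_,R)
state=p1 head=1 tape=_[b]abbb   (p1,b)→(p3,b,R)
state=p3 head=2 tape=_b[a]bbb   (p3,a)→(p0,b,R)
state=p0 head=3 tape=_bb[b]bb   (p0,b)→(p1,a,R)
state=p1 head=4 tape=_bba[b]b   (p1,b)→(p3,b,R)
state=p3 head=5 tape=_bbab[b]
Cell 0 holds _ when M halts.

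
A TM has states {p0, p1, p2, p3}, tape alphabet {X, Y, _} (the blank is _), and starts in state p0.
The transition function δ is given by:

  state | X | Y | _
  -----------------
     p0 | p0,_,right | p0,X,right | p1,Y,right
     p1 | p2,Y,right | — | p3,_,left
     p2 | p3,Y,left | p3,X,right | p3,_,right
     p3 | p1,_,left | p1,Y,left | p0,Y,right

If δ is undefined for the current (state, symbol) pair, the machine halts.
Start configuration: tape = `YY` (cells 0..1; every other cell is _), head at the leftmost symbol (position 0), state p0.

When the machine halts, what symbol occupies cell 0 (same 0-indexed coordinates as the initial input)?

state=p0 head=0 tape=[Y]Y____   (p0,Y)→(p0,X,right)
state=p0 head=1 tape=X[Y]____   (p0,Y)→(p0,X,right)
state=p0 head=2 tape=XX[_]___   (p0,_)→(p1,Y,right)
state=p1 head=3 tape=XXY[_]__   (p1,_)→(p3,_,left)
state=p3 head=2 tape=XX[Y]___   (p3,Y)→(p1,Y,left)
state=p1 head=1 tape=X[X]Y___   (p1,X)→(p2,Y,right)
state=p2 head=2 tape=XY[Y]___   (p2,Y)→(p3,X,right)
state=p3 head=3 tape=XYX[_]__   (p3,_)→(p0,Y,right)
state=p0 head=4 tape=XYXY[_]_   (p0,_)→(p1,Y,right)
state=p1 head=5 tape=XYXYY[_]   (p1,_)→(p3,_,left)
state=p3 head=4 tape=XYXY[Y]_   (p3,Y)→(p1,Y,left)
state=p1 head=3 tape=XYX[Y]Y_
Cell 0 holds X when M halts.

X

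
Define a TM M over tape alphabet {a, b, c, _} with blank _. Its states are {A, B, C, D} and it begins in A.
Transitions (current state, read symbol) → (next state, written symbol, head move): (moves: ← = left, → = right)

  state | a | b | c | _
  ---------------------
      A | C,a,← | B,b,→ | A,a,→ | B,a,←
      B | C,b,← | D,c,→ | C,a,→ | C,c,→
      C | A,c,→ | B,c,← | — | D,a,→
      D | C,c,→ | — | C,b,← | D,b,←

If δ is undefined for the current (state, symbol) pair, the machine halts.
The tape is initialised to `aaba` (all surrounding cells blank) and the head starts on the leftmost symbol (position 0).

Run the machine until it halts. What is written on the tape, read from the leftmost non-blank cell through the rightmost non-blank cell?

acacb

A | _[a]aba   read a → write a, move ←, go to C
C | [_]aaba   read _ → write a, move →, go to D
D | a[a]aba   read a → write c, move →, go to C
C | ac[a]ba   read a → write c, move →, go to A
A | acc[b]a   read b → write b, move →, go to B
B | accb[a]   read a → write b, move ←, go to C
C | acc[b]b   read b → write c, move ←, go to B
B | ac[c]cb   read c → write a, move →, go to C
C | aca[c]b
The non-blank tape span at halt is acacb.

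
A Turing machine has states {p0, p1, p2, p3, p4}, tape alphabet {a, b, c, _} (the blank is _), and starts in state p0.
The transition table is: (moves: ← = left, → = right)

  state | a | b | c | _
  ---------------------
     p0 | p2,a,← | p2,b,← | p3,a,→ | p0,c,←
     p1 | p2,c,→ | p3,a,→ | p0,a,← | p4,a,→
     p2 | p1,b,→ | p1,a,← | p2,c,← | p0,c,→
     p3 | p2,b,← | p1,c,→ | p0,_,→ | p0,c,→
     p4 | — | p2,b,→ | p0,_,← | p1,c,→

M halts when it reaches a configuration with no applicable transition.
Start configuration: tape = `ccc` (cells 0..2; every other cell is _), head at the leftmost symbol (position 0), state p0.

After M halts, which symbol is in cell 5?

state=p0 head=0 tape=[c]cc___   (p0,c)→(p3,a,→)
state=p3 head=1 tape=a[c]c___   (p3,c)→(p0,_,→)
state=p0 head=2 tape=a_[c]___   (p0,c)→(p3,a,→)
state=p3 head=3 tape=a_a[_]__   (p3,_)→(p0,c,→)
state=p0 head=4 tape=a_ac[_]_   (p0,_)→(p0,c,←)
state=p0 head=3 tape=a_a[c]c_   (p0,c)→(p3,a,→)
state=p3 head=4 tape=a_aa[c]_   (p3,c)→(p0,_,→)
state=p0 head=5 tape=a_aa_[_]   (p0,_)→(p0,c,←)
state=p0 head=4 tape=a_aa[_]c   (p0,_)→(p0,c,←)
state=p0 head=3 tape=a_a[a]cc   (p0,a)→(p2,a,←)
state=p2 head=2 tape=a_[a]acc   (p2,a)→(p1,b,→)
state=p1 head=3 tape=a_b[a]cc   (p1,a)→(p2,c,→)
state=p2 head=4 tape=a_bc[c]c   (p2,c)→(p2,c,←)
state=p2 head=3 tape=a_b[c]cc   (p2,c)→(p2,c,←)
state=p2 head=2 tape=a_[b]ccc   (p2,b)→(p1,a,←)
state=p1 head=1 tape=a[_]accc   (p1,_)→(p4,a,→)
state=p4 head=2 tape=aa[a]ccc
Cell 5 holds c when M halts.

c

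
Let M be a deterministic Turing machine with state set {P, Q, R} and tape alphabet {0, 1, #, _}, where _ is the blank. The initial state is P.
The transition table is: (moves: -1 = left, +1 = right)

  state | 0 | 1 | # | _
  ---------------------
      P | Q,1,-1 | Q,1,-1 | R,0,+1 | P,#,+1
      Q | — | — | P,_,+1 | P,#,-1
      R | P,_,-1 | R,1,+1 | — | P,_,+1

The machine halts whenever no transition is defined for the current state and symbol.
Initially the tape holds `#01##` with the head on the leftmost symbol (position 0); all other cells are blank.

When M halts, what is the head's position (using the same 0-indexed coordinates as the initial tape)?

-1

state=P head=0 tape=__[#]01##   (P,#)→(R,0,+1)
state=R head=1 tape=__0[0]1##   (R,0)→(P,_,-1)
state=P head=0 tape=__[0]_1##   (P,0)→(Q,1,-1)
state=Q head=-1 tape=_[_]1_1##   (Q,_)→(P,#,-1)
state=P head=-2 tape=[_]#1_1##   (P,_)→(P,#,+1)
state=P head=-1 tape=#[#]1_1##   (P,#)→(R,0,+1)
state=R head=0 tape=#0[1]_1##   (R,1)→(R,1,+1)
state=R head=1 tape=#01[_]1##   (R,_)→(P,_,+1)
state=P head=2 tape=#01_[1]##   (P,1)→(Q,1,-1)
state=Q head=1 tape=#01[_]1##   (Q,_)→(P,#,-1)
state=P head=0 tape=#0[1]#1##   (P,1)→(Q,1,-1)
state=Q head=-1 tape=#[0]1#1##
At halt the head is at cell -1.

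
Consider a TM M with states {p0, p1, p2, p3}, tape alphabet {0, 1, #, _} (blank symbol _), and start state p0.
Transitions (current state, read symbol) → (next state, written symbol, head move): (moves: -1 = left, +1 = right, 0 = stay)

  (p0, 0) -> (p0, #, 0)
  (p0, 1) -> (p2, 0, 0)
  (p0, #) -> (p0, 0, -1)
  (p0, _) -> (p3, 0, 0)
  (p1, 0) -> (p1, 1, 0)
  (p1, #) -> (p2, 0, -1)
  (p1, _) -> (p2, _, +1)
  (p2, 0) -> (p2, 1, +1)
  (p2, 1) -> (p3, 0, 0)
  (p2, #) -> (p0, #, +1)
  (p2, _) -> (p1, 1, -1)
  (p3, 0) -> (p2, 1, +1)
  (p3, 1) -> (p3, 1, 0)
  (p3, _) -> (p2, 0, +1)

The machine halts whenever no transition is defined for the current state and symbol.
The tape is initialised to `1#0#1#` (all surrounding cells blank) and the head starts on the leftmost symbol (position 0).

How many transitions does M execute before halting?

17

p0 | [1]#0#1#__   read 1 → write 0, move 0, go to p2
p2 | [0]#0#1#__   read 0 → write 1, move +1, go to p2
p2 | 1[#]0#1#__   read # → write #, move +1, go to p0
p0 | 1#[0]#1#__   read 0 → write #, move 0, go to p0
p0 | 1#[#]#1#__   read # → write 0, move -1, go to p0
p0 | 1[#]0#1#__   read # → write 0, move -1, go to p0
p0 | [1]00#1#__   read 1 → write 0, move 0, go to p2
p2 | [0]00#1#__   read 0 → write 1, move +1, go to p2
p2 | 1[0]0#1#__   read 0 → write 1, move +1, go to p2
p2 | 11[0]#1#__   read 0 → write 1, move +1, go to p2
p2 | 111[#]1#__   read # → write #, move +1, go to p0
p0 | 111#[1]#__   read 1 → write 0, move 0, go to p2
p2 | 111#[0]#__   read 0 → write 1, move +1, go to p2
p2 | 111#1[#]__   read # → write #, move +1, go to p0
p0 | 111#1#[_]_   read _ → write 0, move 0, go to p3
p3 | 111#1#[0]_   read 0 → write 1, move +1, go to p2
p2 | 111#1#1[_]   read _ → write 1, move -1, go to p1
p1 | 111#1#[1]1
M halts after 17 transitions.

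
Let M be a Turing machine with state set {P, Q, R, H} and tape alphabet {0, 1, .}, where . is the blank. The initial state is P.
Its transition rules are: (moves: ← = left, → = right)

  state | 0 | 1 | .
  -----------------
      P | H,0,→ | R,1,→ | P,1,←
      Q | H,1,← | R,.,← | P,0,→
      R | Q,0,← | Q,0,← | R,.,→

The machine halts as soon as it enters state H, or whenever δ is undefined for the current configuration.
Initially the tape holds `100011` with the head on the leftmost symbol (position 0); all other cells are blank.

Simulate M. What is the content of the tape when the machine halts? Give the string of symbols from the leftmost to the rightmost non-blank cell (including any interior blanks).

P | .[1]00011   read 1 → write 1, move →, go to R
R | .1[0]0011   read 0 → write 0, move ←, go to Q
Q | .[1]00011   read 1 → write ., move ←, go to R
R | [.].00011   read . → write ., move →, go to R
R | .[.]00011   read . → write ., move →, go to R
R | ..[0]0011   read 0 → write 0, move ←, go to Q
Q | .[.]00011   read . → write 0, move →, go to P
P | .0[0]0011   read 0 → write 0, move →, go to H
H | .00[0]011
The non-blank tape span at halt is 000011.

000011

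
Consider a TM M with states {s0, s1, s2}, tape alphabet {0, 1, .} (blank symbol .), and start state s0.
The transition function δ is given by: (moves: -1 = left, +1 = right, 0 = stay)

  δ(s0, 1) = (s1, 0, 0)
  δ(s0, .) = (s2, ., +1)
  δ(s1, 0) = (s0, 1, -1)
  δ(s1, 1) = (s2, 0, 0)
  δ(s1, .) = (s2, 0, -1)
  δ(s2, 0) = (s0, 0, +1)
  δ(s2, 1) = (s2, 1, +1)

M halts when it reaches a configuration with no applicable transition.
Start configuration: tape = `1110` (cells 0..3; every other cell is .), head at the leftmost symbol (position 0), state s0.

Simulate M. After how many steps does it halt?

s0 | .[1]110..   read 1 → write 0, move 0, go to s1
s1 | .[0]110..   read 0 → write 1, move -1, go to s0
s0 | [.]1110..   read . → write ., move +1, go to s2
s2 | .[1]110..   read 1 → write 1, move +1, go to s2
s2 | .1[1]10..   read 1 → write 1, move +1, go to s2
s2 | .11[1]0..   read 1 → write 1, move +1, go to s2
s2 | .111[0]..   read 0 → write 0, move +1, go to s0
s0 | .1110[.].   read . → write ., move +1, go to s2
s2 | .1110.[.]
M halts after 8 transitions.

8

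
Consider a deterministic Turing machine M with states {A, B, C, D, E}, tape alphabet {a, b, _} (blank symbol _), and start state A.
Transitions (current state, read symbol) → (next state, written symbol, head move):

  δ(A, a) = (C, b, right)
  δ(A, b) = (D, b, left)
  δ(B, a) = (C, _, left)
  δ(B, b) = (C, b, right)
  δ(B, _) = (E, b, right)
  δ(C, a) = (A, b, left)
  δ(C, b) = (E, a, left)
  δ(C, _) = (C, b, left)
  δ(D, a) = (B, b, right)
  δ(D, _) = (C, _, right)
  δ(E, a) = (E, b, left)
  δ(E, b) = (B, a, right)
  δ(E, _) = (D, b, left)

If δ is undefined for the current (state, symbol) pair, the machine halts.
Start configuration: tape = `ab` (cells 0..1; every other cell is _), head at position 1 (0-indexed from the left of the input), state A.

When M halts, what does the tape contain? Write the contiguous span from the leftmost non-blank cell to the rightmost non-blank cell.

state=A head=1 tape=_a[b]_   (A,b)→(D,b,left)
state=D head=0 tape=_[a]b_   (D,a)→(B,b,right)
state=B head=1 tape=_b[b]_   (B,b)→(C,b,right)
state=C head=2 tape=_bb[_]   (C,_)→(C,b,left)
state=C head=1 tape=_b[b]b   (C,b)→(E,a,left)
state=E head=0 tape=_[b]ab   (E,b)→(B,a,right)
state=B head=1 tape=_a[a]b   (B,a)→(C,_,left)
state=C head=0 tape=_[a]_b   (C,a)→(A,b,left)
state=A head=-1 tape=[_]b_b
The non-blank tape span at halt is b_b.

b_b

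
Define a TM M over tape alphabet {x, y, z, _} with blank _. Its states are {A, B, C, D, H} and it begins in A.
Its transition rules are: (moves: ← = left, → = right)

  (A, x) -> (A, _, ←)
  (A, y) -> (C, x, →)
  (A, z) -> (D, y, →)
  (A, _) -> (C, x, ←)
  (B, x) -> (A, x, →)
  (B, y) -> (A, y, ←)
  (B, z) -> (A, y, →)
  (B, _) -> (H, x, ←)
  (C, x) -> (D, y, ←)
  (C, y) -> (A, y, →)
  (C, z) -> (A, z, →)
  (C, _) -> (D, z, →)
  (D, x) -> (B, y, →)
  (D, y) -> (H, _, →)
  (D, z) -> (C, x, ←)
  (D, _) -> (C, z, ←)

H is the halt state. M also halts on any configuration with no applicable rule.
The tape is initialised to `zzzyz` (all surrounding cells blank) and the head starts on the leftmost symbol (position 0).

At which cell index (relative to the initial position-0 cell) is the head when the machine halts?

A | [z]zzyz   read z → write y, move →, go to D
D | y[z]zyz   read z → write x, move ←, go to C
C | [y]xzyz   read y → write y, move →, go to A
A | y[x]zyz   read x → write _, move ←, go to A
A | [y]_zyz   read y → write x, move →, go to C
C | x[_]zyz   read _ → write z, move →, go to D
D | xz[z]yz   read z → write x, move ←, go to C
C | x[z]xyz   read z → write z, move →, go to A
A | xz[x]yz   read x → write _, move ←, go to A
A | x[z]_yz   read z → write y, move →, go to D
D | xy[_]yz   read _ → write z, move ←, go to C
C | x[y]zyz   read y → write y, move →, go to A
A | xy[z]yz   read z → write y, move →, go to D
D | xyy[y]z   read y → write _, move →, go to H
H | xyy_[z]
At halt the head is at cell 4.

4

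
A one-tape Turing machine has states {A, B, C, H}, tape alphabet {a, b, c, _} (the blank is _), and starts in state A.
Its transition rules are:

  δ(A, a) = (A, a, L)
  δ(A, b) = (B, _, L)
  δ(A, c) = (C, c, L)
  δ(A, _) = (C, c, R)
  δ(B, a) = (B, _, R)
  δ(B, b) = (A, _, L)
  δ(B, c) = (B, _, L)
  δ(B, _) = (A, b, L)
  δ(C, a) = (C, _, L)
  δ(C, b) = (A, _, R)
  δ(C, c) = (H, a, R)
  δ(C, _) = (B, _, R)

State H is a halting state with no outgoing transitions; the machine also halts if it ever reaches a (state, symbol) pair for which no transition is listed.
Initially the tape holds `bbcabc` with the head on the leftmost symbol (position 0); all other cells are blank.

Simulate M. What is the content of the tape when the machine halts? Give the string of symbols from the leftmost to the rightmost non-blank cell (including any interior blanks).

A | ____[b]bcabc   read b → write _, move L, go to B
B | ___[_]_bcabc   read _ → write b, move L, go to A
A | __[_]b_bcabc   read _ → write c, move R, go to C
C | __c[b]_bcabc   read b → write _, move R, go to A
A | __c_[_]bcabc   read _ → write c, move R, go to C
C | __c_c[b]cabc   read b → write _, move R, go to A
A | __c_c_[c]abc   read c → write c, move L, go to C
C | __c_c[_]cabc   read _ → write _, move R, go to B
B | __c_c_[c]abc   read c → write _, move L, go to B
B | __c_c[_]_abc   read _ → write b, move L, go to A
A | __c_[c]b_abc   read c → write c, move L, go to C
C | __c[_]cb_abc   read _ → write _, move R, go to B
B | __c_[c]b_abc   read c → write _, move L, go to B
B | __c[_]_b_abc   read _ → write b, move L, go to A
A | __[c]b_b_abc   read c → write c, move L, go to C
C | _[_]cb_b_abc   read _ → write _, move R, go to B
B | __[c]b_b_abc   read c → write _, move L, go to B
B | _[_]_b_b_abc   read _ → write b, move L, go to A
A | [_]b_b_b_abc   read _ → write c, move R, go to C
C | c[b]_b_b_abc   read b → write _, move R, go to A
A | c_[_]b_b_abc   read _ → write c, move R, go to C
C | c_c[b]_b_abc   read b → write _, move R, go to A
A | c_c_[_]b_abc   read _ → write c, move R, go to C
C | c_c_c[b]_abc   read b → write _, move R, go to A
A | c_c_c_[_]abc   read _ → write c, move R, go to C
C | c_c_c_c[a]bc   read a → write _, move L, go to C
C | c_c_c_[c]_bc   read c → write a, move R, go to H
H | c_c_c_a[_]bc
The non-blank tape span at halt is c_c_c_a_bc.

c_c_c_a_bc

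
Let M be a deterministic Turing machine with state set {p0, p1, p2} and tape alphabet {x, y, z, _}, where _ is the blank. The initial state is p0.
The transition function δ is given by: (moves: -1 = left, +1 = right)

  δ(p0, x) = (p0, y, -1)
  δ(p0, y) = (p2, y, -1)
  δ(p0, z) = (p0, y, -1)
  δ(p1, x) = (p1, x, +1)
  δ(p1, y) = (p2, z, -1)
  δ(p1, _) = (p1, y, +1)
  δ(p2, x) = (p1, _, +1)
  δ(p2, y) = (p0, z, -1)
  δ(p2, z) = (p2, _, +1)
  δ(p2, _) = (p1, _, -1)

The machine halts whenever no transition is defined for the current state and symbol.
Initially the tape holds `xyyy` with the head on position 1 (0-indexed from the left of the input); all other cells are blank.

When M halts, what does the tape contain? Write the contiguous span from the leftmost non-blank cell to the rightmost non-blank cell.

yyzyy

p0 | _x[y]yy   read y → write y, move -1, go to p2
p2 | _[x]yyy   read x → write _, move +1, go to p1
p1 | __[y]yy   read y → write z, move -1, go to p2
p2 | _[_]zyy   read _ → write _, move -1, go to p1
p1 | [_]_zyy   read _ → write y, move +1, go to p1
p1 | y[_]zyy   read _ → write y, move +1, go to p1
p1 | yy[z]yy
The non-blank tape span at halt is yyzyy.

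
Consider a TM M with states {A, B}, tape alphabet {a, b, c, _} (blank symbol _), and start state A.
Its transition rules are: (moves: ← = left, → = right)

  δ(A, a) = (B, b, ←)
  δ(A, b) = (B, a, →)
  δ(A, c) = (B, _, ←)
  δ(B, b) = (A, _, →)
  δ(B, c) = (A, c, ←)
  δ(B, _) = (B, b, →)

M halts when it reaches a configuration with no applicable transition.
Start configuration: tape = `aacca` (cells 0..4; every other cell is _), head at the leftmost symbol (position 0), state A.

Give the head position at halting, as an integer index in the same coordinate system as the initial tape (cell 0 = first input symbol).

A | _[a]acca   read a → write b, move ←, go to B
B | [_]bacca   read _ → write b, move →, go to B
B | b[b]acca   read b → write _, move →, go to A
A | b_[a]cca   read a → write b, move ←, go to B
B | b[_]bcca   read _ → write b, move →, go to B
B | bb[b]cca   read b → write _, move →, go to A
A | bb_[c]ca   read c → write _, move ←, go to B
B | bb[_]_ca   read _ → write b, move →, go to B
B | bbb[_]ca   read _ → write b, move →, go to B
B | bbbb[c]a   read c → write c, move ←, go to A
A | bbb[b]ca   read b → write a, move →, go to B
B | bbba[c]a   read c → write c, move ←, go to A
A | bbb[a]ca   read a → write b, move ←, go to B
B | bb[b]bca   read b → write _, move →, go to A
A | bb_[b]ca   read b → write a, move →, go to B
B | bb_a[c]a   read c → write c, move ←, go to A
A | bb_[a]ca   read a → write b, move ←, go to B
B | bb[_]bca   read _ → write b, move →, go to B
B | bbb[b]ca   read b → write _, move →, go to A
A | bbb_[c]a   read c → write _, move ←, go to B
B | bbb[_]_a   read _ → write b, move →, go to B
B | bbbb[_]a   read _ → write b, move →, go to B
B | bbbbb[a]
At halt the head is at cell 4.

4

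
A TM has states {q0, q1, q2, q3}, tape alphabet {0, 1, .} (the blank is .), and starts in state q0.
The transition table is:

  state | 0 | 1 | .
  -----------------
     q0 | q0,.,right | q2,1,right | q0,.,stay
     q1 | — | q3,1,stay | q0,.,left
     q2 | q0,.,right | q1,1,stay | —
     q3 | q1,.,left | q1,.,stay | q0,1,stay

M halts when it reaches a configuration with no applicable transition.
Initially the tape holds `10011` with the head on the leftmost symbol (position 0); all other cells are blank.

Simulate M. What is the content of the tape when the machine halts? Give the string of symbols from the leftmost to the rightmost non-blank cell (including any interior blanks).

1..1

q0 | [1]0011   read 1 → write 1, move right, go to q2
q2 | 1[0]011   read 0 → write ., move right, go to q0
q0 | 1.[0]11   read 0 → write ., move right, go to q0
q0 | 1..[1]1   read 1 → write 1, move right, go to q2
q2 | 1..1[1]   read 1 → write 1, move stay, go to q1
q1 | 1..1[1]   read 1 → write 1, move stay, go to q3
q3 | 1..1[1]   read 1 → write ., move stay, go to q1
q1 | 1..1[.]   read . → write ., move left, go to q0
q0 | 1..[1].   read 1 → write 1, move right, go to q2
q2 | 1..1[.]
The non-blank tape span at halt is 1..1.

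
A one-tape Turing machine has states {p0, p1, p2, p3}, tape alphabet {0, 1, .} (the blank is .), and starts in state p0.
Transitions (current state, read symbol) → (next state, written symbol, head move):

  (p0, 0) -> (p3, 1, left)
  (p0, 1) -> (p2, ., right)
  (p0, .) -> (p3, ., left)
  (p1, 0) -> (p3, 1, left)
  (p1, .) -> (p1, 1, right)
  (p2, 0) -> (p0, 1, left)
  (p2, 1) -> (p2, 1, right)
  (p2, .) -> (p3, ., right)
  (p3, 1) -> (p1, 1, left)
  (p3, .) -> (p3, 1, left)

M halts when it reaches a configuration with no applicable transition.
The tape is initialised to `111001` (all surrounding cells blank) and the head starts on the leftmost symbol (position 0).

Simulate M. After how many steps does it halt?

p0 | [1]11001..   read 1 → write ., move right, go to p2
p2 | .[1]1001..   read 1 → write 1, move right, go to p2
p2 | .1[1]001..   read 1 → write 1, move right, go to p2
p2 | .11[0]01..   read 0 → write 1, move left, go to p0
p0 | .1[1]101..   read 1 → write ., move right, go to p2
p2 | .1.[1]01..   read 1 → write 1, move right, go to p2
p2 | .1.1[0]1..   read 0 → write 1, move left, go to p0
p0 | .1.[1]11..   read 1 → write ., move right, go to p2
p2 | .1..[1]1..   read 1 → write 1, move right, go to p2
p2 | .1..1[1]..   read 1 → write 1, move right, go to p2
p2 | .1..11[.].   read . → write ., move right, go to p3
p3 | .1..11.[.]   read . → write 1, move left, go to p3
p3 | .1..11[.]1   read . → write 1, move left, go to p3
p3 | .1..1[1]11   read 1 → write 1, move left, go to p1
p1 | .1..[1]111
M halts after 14 transitions.

14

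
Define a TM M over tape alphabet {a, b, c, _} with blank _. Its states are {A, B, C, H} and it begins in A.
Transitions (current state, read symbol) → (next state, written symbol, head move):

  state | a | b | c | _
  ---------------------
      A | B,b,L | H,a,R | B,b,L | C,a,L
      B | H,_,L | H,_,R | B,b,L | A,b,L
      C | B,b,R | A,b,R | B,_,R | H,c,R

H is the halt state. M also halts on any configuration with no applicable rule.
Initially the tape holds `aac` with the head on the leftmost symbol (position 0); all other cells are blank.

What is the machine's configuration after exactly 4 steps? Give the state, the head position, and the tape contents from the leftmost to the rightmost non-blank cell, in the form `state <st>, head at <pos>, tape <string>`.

state=A head=0 tape=___[a]ac   (A,a)→(B,b,L)
state=B head=-1 tape=__[_]bac   (B,_)→(A,b,L)
state=A head=-2 tape=_[_]bbac   (A,_)→(C,a,L)
state=C head=-3 tape=[_]abbac   (C,_)→(H,c,R)
state=H head=-2 tape=c[a]bbac
After 4 steps: state H, head at -2, tape cabbac.

state H, head at -2, tape cabbac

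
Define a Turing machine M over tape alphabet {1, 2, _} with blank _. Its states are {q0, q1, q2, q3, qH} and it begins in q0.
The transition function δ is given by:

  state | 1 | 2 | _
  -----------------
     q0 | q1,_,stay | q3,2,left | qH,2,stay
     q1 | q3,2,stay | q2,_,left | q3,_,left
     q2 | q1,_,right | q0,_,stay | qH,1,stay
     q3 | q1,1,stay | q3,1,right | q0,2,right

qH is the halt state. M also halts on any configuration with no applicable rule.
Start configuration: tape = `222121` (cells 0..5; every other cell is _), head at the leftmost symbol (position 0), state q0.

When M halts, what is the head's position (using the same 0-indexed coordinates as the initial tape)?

q0 | _[2]22121__   read 2 → write 2, move left, go to q3
q3 | [_]222121__   read _ → write 2, move right, go to q0
q0 | 2[2]22121__   read 2 → write 2, move left, go to q3
q3 | [2]222121__   read 2 → write 1, move right, go to q3
q3 | 1[2]22121__   read 2 → write 1, move right, go to q3
q3 | 11[2]2121__   read 2 → write 1, move right, go to q3
q3 | 111[2]121__   read 2 → write 1, move right, go to q3
q3 | 1111[1]21__   read 1 → write 1, move stay, go to q1
q1 | 1111[1]21__   read 1 → write 2, move stay, go to q3
q3 | 1111[2]21__   read 2 → write 1, move right, go to q3
q3 | 11111[2]1__   read 2 → write 1, move right, go to q3
q3 | 111111[1]__   read 1 → write 1, move stay, go to q1
q1 | 111111[1]__   read 1 → write 2, move stay, go to q3
q3 | 111111[2]__   read 2 → write 1, move right, go to q3
q3 | 1111111[_]_   read _ → write 2, move right, go to q0
q0 | 11111112[_]   read _ → write 2, move stay, go to qH
qH | 11111112[2]
At halt the head is at cell 7.

7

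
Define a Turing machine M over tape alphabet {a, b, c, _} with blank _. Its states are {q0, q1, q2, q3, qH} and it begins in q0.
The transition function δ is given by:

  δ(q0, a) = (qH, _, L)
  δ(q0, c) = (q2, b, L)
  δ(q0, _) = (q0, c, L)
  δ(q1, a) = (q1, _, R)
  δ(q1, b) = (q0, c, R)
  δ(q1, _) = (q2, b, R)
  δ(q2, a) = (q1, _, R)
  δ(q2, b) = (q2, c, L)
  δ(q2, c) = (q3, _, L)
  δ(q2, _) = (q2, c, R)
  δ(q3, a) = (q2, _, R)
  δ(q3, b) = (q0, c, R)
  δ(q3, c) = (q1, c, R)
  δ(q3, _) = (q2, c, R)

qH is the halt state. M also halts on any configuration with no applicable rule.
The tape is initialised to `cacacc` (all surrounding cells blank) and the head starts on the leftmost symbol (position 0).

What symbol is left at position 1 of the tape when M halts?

_

state=q0 head=0 tape=__[c]acacc   (q0,c)→(q2,b,L)
state=q2 head=-1 tape=_[_]bacacc   (q2,_)→(q2,c,R)
state=q2 head=0 tape=_c[b]acacc   (q2,b)→(q2,c,L)
state=q2 head=-1 tape=_[c]cacacc   (q2,c)→(q3,_,L)
state=q3 head=-2 tape=[_]_cacacc   (q3,_)→(q2,c,R)
state=q2 head=-1 tape=c[_]cacacc   (q2,_)→(q2,c,R)
state=q2 head=0 tape=cc[c]acacc   (q2,c)→(q3,_,L)
state=q3 head=-1 tape=c[c]_acacc   (q3,c)→(q1,c,R)
state=q1 head=0 tape=cc[_]acacc   (q1,_)→(q2,b,R)
state=q2 head=1 tape=ccb[a]cacc   (q2,a)→(q1,_,R)
state=q1 head=2 tape=ccb_[c]acc
Cell 1 holds _ when M halts.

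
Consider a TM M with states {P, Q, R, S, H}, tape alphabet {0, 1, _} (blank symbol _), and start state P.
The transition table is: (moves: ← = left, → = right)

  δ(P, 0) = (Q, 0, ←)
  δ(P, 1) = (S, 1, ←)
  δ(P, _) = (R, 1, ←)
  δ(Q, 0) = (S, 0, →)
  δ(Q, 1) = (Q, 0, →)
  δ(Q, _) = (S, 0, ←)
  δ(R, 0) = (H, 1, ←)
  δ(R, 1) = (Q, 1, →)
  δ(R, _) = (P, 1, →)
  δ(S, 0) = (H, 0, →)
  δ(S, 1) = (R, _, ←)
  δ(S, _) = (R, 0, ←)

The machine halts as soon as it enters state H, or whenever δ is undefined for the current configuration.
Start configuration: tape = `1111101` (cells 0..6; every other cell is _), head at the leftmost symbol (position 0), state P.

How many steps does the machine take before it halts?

state=P head=0 tape=__[1]111101   (P,1)→(S,1,←)
state=S head=-1 tape=_[_]1111101   (S,_)→(R,0,←)
state=R head=-2 tape=[_]01111101   (R,_)→(P,1,→)
state=P head=-1 tape=1[0]1111101   (P,0)→(Q,0,←)
state=Q head=-2 tape=[1]01111101   (Q,1)→(Q,0,→)
state=Q head=-1 tape=0[0]1111101   (Q,0)→(S,0,→)
state=S head=0 tape=00[1]111101   (S,1)→(R,_,←)
state=R head=-1 tape=0[0]_111101   (R,0)→(H,1,←)
state=H head=-2 tape=[0]1_111101
M halts after 8 transitions.

8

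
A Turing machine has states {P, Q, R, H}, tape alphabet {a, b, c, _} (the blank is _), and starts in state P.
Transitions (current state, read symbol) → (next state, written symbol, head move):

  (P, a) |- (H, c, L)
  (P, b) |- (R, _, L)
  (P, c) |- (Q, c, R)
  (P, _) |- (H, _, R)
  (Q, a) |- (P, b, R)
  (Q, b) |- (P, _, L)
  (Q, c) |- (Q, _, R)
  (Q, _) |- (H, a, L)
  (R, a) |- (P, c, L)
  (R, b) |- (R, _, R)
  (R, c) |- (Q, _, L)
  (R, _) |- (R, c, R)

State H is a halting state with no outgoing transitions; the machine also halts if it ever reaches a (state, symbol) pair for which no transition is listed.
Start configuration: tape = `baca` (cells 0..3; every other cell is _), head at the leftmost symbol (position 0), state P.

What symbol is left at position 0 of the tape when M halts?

c

P | _[b]aca__   read b → write _, move L, go to R
R | [_]_aca__   read _ → write c, move R, go to R
R | c[_]aca__   read _ → write c, move R, go to R
R | cc[a]ca__   read a → write c, move L, go to P
P | c[c]cca__   read c → write c, move R, go to Q
Q | cc[c]ca__   read c → write _, move R, go to Q
Q | cc_[c]a__   read c → write _, move R, go to Q
Q | cc__[a]__   read a → write b, move R, go to P
P | cc__b[_]_   read _ → write _, move R, go to H
H | cc__b_[_]
Cell 0 holds c when M halts.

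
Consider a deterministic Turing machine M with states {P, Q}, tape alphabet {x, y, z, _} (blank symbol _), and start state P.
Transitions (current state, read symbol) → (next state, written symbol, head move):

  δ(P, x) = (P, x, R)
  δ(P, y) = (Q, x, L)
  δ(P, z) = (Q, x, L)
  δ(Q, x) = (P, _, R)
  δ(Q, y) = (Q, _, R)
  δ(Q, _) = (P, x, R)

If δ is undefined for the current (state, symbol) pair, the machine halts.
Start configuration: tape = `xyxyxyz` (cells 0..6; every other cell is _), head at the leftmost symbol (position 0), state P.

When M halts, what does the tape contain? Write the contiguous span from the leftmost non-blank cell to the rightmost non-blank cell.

P | [x]yxyxyz_   read x → write x, move R, go to P
P | x[y]xyxyz_   read y → write x, move L, go to Q
Q | [x]xxyxyz_   read x → write _, move R, go to P
P | _[x]xyxyz_   read x → write x, move R, go to P
P | _x[x]yxyz_   read x → write x, move R, go to P
P | _xx[y]xyz_   read y → write x, move L, go to Q
Q | _x[x]xxyz_   read x → write _, move R, go to P
P | _x_[x]xyz_   read x → write x, move R, go to P
P | _x_x[x]yz_   read x → write x, move R, go to P
P | _x_xx[y]z_   read y → write x, move L, go to Q
Q | _x_x[x]xz_   read x → write _, move R, go to P
P | _x_x_[x]z_   read x → write x, move R, go to P
P | _x_x_x[z]_   read z → write x, move L, go to Q
Q | _x_x_[x]x_   read x → write _, move R, go to P
P | _x_x__[x]_   read x → write x, move R, go to P
P | _x_x__x[_]
The non-blank tape span at halt is x_x__x.

x_x__x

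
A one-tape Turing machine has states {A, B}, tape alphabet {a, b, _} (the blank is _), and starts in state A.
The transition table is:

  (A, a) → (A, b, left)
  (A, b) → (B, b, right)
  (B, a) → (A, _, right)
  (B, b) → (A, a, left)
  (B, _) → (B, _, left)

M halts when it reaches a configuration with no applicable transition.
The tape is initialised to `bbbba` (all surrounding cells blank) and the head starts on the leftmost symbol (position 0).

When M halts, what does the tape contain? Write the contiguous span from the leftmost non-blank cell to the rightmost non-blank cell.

b_b_b

state=A head=0 tape=[b]bbba   (A,b)→(B,b,right)
state=B head=1 tape=b[b]bba   (B,b)→(A,a,left)
state=A head=0 tape=[b]abba   (A,b)→(B,b,right)
state=B head=1 tape=b[a]bba   (B,a)→(A,_,right)
state=A head=2 tape=b_[b]ba   (A,b)→(B,b,right)
state=B head=3 tape=b_b[b]a   (B,b)→(A,a,left)
state=A head=2 tape=b_[b]aa   (A,b)→(B,b,right)
state=B head=3 tape=b_b[a]a   (B,a)→(A,_,right)
state=A head=4 tape=b_b_[a]   (A,a)→(A,b,left)
state=A head=3 tape=b_b[_]b
The non-blank tape span at halt is b_b_b.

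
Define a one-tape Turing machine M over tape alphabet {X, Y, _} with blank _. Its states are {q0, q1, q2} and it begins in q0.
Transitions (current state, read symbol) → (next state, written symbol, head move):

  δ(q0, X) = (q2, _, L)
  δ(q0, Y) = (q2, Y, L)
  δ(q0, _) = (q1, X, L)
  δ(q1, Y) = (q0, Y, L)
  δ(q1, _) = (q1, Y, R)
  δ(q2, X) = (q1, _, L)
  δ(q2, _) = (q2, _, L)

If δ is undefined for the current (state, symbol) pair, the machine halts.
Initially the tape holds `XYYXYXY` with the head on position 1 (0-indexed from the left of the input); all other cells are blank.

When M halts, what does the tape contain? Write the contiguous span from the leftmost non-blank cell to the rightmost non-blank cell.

state=q0 head=1 tape=_X[Y]YXYXY   (q0,Y)→(q2,Y,L)
state=q2 head=0 tape=_[X]YYXYXY   (q2,X)→(q1,_,L)
state=q1 head=-1 tape=[_]_YYXYXY   (q1,_)→(q1,Y,R)
state=q1 head=0 tape=Y[_]YYXYXY   (q1,_)→(q1,Y,R)
state=q1 head=1 tape=YY[Y]YXYXY   (q1,Y)→(q0,Y,L)
state=q0 head=0 tape=Y[Y]YYXYXY   (q0,Y)→(q2,Y,L)
state=q2 head=-1 tape=[Y]YYYXYXY
The non-blank tape span at halt is YYYYXYXY.

YYYYXYXY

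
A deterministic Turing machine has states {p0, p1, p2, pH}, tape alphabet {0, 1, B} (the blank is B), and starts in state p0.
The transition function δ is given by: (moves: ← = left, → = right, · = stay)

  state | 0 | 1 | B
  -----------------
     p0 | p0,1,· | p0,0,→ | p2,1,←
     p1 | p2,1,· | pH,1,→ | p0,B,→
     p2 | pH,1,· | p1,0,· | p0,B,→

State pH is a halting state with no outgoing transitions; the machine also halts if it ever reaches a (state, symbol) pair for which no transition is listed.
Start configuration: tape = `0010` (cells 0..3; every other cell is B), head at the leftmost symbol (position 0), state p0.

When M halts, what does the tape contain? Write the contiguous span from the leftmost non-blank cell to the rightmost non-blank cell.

p0 | [0]010B   read 0 → write 1, move ·, go to p0
p0 | [1]010B   read 1 → write 0, move →, go to p0
p0 | 0[0]10B   read 0 → write 1, move ·, go to p0
p0 | 0[1]10B   read 1 → write 0, move →, go to p0
p0 | 00[1]0B   read 1 → write 0, move →, go to p0
p0 | 000[0]B   read 0 → write 1, move ·, go to p0
p0 | 000[1]B   read 1 → write 0, move →, go to p0
p0 | 0000[B]   read B → write 1, move ←, go to p2
p2 | 000[0]1   read 0 → write 1, move ·, go to pH
pH | 000[1]1
The non-blank tape span at halt is 00011.

00011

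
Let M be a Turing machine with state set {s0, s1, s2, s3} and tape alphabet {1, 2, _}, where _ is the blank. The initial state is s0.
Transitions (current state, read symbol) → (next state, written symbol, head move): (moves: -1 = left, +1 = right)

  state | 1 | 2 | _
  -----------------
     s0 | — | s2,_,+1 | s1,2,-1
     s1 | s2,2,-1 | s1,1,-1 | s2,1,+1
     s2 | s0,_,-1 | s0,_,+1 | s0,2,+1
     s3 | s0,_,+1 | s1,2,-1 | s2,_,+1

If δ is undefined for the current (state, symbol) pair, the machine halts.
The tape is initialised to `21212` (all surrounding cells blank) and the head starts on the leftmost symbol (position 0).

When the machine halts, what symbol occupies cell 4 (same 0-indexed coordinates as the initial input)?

1

s0 | _[2]1212__   read 2 → write _, move +1, go to s2
s2 | __[1]212__   read 1 → write _, move -1, go to s0
s0 | _[_]_212__   read _ → write 2, move -1, go to s1
s1 | [_]2_212__   read _ → write 1, move +1, go to s2
s2 | 1[2]_212__   read 2 → write _, move +1, go to s0
s0 | 1_[_]212__   read _ → write 2, move -1, go to s1
s1 | 1[_]2212__   read _ → write 1, move +1, go to s2
s2 | 11[2]212__   read 2 → write _, move +1, go to s0
s0 | 11_[2]12__   read 2 → write _, move +1, go to s2
s2 | 11__[1]2__   read 1 → write _, move -1, go to s0
s0 | 11_[_]_2__   read _ → write 2, move -1, go to s1
s1 | 11[_]2_2__   read _ → write 1, move +1, go to s2
s2 | 111[2]_2__   read 2 → write _, move +1, go to s0
s0 | 111_[_]2__   read _ → write 2, move -1, go to s1
s1 | 111[_]22__   read _ → write 1, move +1, go to s2
s2 | 1111[2]2__   read 2 → write _, move +1, go to s0
s0 | 1111_[2]__   read 2 → write _, move +1, go to s2
s2 | 1111__[_]_   read _ → write 2, move +1, go to s0
s0 | 1111__2[_]   read _ → write 2, move -1, go to s1
s1 | 1111__[2]2   read 2 → write 1, move -1, go to s1
s1 | 1111_[_]12   read _ → write 1, move +1, go to s2
s2 | 1111_1[1]2   read 1 → write _, move -1, go to s0
s0 | 1111_[1]_2
Cell 4 holds 1 when M halts.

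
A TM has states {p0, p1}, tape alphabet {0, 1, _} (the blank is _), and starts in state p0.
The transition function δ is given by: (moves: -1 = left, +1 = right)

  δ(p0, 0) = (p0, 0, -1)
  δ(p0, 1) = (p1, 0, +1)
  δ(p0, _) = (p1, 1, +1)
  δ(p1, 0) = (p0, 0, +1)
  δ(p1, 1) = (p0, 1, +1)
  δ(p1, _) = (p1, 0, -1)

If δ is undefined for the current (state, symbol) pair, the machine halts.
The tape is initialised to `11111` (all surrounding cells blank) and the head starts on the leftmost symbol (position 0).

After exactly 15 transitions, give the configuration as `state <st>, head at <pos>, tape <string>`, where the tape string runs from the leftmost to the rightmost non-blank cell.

state=p0 head=0 tape=[1]1111_   (p0,1)→(p1,0,+1)
state=p1 head=1 tape=0[1]111_   (p1,1)→(p0,1,+1)
state=p0 head=2 tape=01[1]11_   (p0,1)→(p1,0,+1)
state=p1 head=3 tape=010[1]1_   (p1,1)→(p0,1,+1)
state=p0 head=4 tape=0101[1]_   (p0,1)→(p1,0,+1)
state=p1 head=5 tape=01010[_]   (p1,_)→(p1,0,-1)
state=p1 head=4 tape=0101[0]0   (p1,0)→(p0,0,+1)
state=p0 head=5 tape=01010[0]   (p0,0)→(p0,0,-1)
state=p0 head=4 tape=0101[0]0   (p0,0)→(p0,0,-1)
state=p0 head=3 tape=010[1]00   (p0,1)→(p1,0,+1)
state=p1 head=4 tape=0100[0]0   (p1,0)→(p0,0,+1)
state=p0 head=5 tape=01000[0]   (p0,0)→(p0,0,-1)
state=p0 head=4 tape=0100[0]0   (p0,0)→(p0,0,-1)
state=p0 head=3 tape=010[0]00   (p0,0)→(p0,0,-1)
state=p0 head=2 tape=01[0]000   (p0,0)→(p0,0,-1)
state=p0 head=1 tape=0[1]0000
After 15 steps: state p0, head at 1, tape 010000.

state p0, head at 1, tape 010000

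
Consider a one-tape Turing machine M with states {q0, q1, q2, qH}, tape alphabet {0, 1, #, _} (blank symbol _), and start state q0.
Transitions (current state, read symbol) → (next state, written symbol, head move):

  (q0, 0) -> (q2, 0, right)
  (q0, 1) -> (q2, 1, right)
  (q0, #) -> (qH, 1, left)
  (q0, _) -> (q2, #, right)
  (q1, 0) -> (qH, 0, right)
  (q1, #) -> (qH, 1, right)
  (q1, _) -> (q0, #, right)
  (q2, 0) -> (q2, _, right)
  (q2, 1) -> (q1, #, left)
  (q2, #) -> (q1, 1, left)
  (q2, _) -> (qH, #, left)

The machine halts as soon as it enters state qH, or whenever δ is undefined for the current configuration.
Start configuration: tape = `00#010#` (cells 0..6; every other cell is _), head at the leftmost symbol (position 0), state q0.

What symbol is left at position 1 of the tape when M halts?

state=q0 head=0 tape=[0]0#010#   (q0,0)→(q2,0,right)
state=q2 head=1 tape=0[0]#010#   (q2,0)→(q2,_,right)
state=q2 head=2 tape=0_[#]010#   (q2,#)→(q1,1,left)
state=q1 head=1 tape=0[_]1010#   (q1,_)→(q0,#,right)
state=q0 head=2 tape=0#[1]010#   (q0,1)→(q2,1,right)
state=q2 head=3 tape=0#1[0]10#   (q2,0)→(q2,_,right)
state=q2 head=4 tape=0#1_[1]0#   (q2,1)→(q1,#,left)
state=q1 head=3 tape=0#1[_]#0#   (q1,_)→(q0,#,right)
state=q0 head=4 tape=0#1#[#]0#   (q0,#)→(qH,1,left)
state=qH head=3 tape=0#1[#]10#
Cell 1 holds # when M halts.

#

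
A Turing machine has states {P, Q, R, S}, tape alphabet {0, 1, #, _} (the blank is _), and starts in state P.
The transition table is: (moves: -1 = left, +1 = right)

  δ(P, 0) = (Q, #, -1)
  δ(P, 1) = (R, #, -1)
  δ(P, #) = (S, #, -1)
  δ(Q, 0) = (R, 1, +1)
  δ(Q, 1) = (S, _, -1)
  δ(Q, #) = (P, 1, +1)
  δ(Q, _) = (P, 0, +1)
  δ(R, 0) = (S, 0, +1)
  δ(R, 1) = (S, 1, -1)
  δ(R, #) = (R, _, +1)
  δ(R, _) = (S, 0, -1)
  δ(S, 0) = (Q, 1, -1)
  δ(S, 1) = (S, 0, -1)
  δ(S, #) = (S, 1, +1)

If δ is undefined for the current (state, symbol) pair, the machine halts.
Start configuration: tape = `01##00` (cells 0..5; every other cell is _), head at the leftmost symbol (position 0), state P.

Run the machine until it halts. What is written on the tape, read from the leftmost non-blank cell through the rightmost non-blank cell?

state=P head=0 tape=____[0]1##00   (P,0)→(Q,#,-1)
state=Q head=-1 tape=___[_]#1##00   (Q,_)→(P,0,+1)
state=P head=0 tape=___0[#]1##00   (P,#)→(S,#,-1)
state=S head=-1 tape=___[0]#1##00   (S,0)→(Q,1,-1)
state=Q head=-2 tape=__[_]1#1##00   (Q,_)→(P,0,+1)
state=P head=-1 tape=__0[1]#1##00   (P,1)→(R,#,-1)
state=R head=-2 tape=__[0]##1##00   (R,0)→(S,0,+1)
state=S head=-1 tape=__0[#]#1##00   (S,#)→(S,1,+1)
state=S head=0 tape=__01[#]1##00   (S,#)→(S,1,+1)
state=S head=1 tape=__011[1]##00   (S,1)→(S,0,-1)
state=S head=0 tape=__01[1]0##00   (S,1)→(S,0,-1)
state=S head=-1 tape=__0[1]00##00   (S,1)→(S,0,-1)
state=S head=-2 tape=__[0]000##00   (S,0)→(Q,1,-1)
state=Q head=-3 tape=_[_]1000##00   (Q,_)→(P,0,+1)
state=P head=-2 tape=_0[1]000##00   (P,1)→(R,#,-1)
state=R head=-3 tape=_[0]#000##00   (R,0)→(S,0,+1)
state=S head=-2 tape=_0[#]000##00   (S,#)→(S,1,+1)
state=S head=-1 tape=_01[0]00##00   (S,0)→(Q,1,-1)
state=Q head=-2 tape=_0[1]100##00   (Q,1)→(S,_,-1)
state=S head=-3 tape=_[0]_100##00   (S,0)→(Q,1,-1)
state=Q head=-4 tape=[_]1_100##00   (Q,_)→(P,0,+1)
state=P head=-3 tape=0[1]_100##00   (P,1)→(R,#,-1)
state=R head=-4 tape=[0]#_100##00   (R,0)→(S,0,+1)
state=S head=-3 tape=0[#]_100##00   (S,#)→(S,1,+1)
state=S head=-2 tape=01[_]100##00
The non-blank tape span at halt is 01_100##00.

01_100##00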